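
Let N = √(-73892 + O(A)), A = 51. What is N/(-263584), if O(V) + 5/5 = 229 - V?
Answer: -I*√73715/263584 ≈ -0.0010301*I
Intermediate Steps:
O(V) = 228 - V (O(V) = -1 + (229 - V) = 228 - V)
N = I*√73715 (N = √(-73892 + (228 - 1*51)) = √(-73892 + (228 - 51)) = √(-73892 + 177) = √(-73715) = I*√73715 ≈ 271.5*I)
N/(-263584) = (I*√73715)/(-263584) = (I*√73715)*(-1/263584) = -I*√73715/263584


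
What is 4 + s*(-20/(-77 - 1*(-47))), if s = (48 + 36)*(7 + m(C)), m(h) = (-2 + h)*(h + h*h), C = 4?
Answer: 2636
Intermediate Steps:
m(h) = (-2 + h)*(h + h²)
s = 3948 (s = (48 + 36)*(7 + 4*(-2 + 4² - 1*4)) = 84*(7 + 4*(-2 + 16 - 4)) = 84*(7 + 4*10) = 84*(7 + 40) = 84*47 = 3948)
4 + s*(-20/(-77 - 1*(-47))) = 4 + 3948*(-20/(-77 - 1*(-47))) = 4 + 3948*(-20/(-77 + 47)) = 4 + 3948*(-20/(-30)) = 4 + 3948*(-20*(-1/30)) = 4 + 3948*(⅔) = 4 + 2632 = 2636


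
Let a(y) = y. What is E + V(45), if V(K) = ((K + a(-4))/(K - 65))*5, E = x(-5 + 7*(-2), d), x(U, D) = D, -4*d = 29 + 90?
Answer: -40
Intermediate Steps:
d = -119/4 (d = -(29 + 90)/4 = -1/4*119 = -119/4 ≈ -29.750)
E = -119/4 ≈ -29.750
V(K) = 5*(-4 + K)/(-65 + K) (V(K) = ((K - 4)/(K - 65))*5 = ((-4 + K)/(-65 + K))*5 = 5*(-4 + K)/(-65 + K))
E + V(45) = -119/4 + 5*(-4 + 45)/(-65 + 45) = -119/4 + 5*41/(-20) = -119/4 + 5*(-1/20)*41 = -119/4 - 41/4 = -40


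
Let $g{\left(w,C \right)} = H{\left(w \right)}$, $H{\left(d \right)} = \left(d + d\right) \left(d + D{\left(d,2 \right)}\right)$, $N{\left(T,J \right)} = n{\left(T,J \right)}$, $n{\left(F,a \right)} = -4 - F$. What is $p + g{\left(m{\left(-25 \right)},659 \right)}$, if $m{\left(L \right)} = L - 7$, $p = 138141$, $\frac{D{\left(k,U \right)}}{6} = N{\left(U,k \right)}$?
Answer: $142493$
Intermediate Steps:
$N{\left(T,J \right)} = -4 - T$
$D{\left(k,U \right)} = -24 - 6 U$ ($D{\left(k,U \right)} = 6 \left(-4 - U\right) = -24 - 6 U$)
$m{\left(L \right)} = -7 + L$ ($m{\left(L \right)} = L - 7 = -7 + L$)
$H{\left(d \right)} = 2 d \left(-36 + d\right)$ ($H{\left(d \right)} = \left(d + d\right) \left(d - 36\right) = 2 d \left(d - 36\right) = 2 d \left(-36 + d\right)$)
$g{\left(w,C \right)} = 2 w \left(-36 + w\right)$
$p + g{\left(m{\left(-25 \right)},659 \right)} = 138141 + 2 \left(-7 - 25\right) \left(-36 - 32\right) = 138141 + 2 \left(-32\right) \left(-36 - 32\right) = 138141 + 2 \left(-32\right) \left(-68\right) = 138141 + 4352 = 142493$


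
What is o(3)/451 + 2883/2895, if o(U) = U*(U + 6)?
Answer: 459466/435215 ≈ 1.0557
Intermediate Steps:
o(U) = U*(6 + U)
o(3)/451 + 2883/2895 = (3*(6 + 3))/451 + 2883/2895 = (3*9)*(1/451) + 2883*(1/2895) = 27*(1/451) + 961/965 = 27/451 + 961/965 = 459466/435215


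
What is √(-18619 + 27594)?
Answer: 5*√359 ≈ 94.736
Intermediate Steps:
√(-18619 + 27594) = √8975 = 5*√359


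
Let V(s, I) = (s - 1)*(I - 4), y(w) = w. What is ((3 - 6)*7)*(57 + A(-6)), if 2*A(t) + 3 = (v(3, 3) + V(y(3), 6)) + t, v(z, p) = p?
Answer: -1176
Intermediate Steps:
V(s, I) = (-1 + s)*(-4 + I)
A(t) = 2 + t/2 (A(t) = -3/2 + ((3 + (4 - 1*6 - 4*3 + 6*3)) + t)/2 = -3/2 + ((3 + (4 - 6 - 12 + 18)) + t)/2 = -3/2 + ((3 + 4) + t)/2 = -3/2 + (7 + t)/2 = -3/2 + (7/2 + t/2) = 2 + t/2)
((3 - 6)*7)*(57 + A(-6)) = ((3 - 6)*7)*(57 + (2 + (1/2)*(-6))) = (-3*7)*(57 + (2 - 3)) = -21*(57 - 1) = -21*56 = -1176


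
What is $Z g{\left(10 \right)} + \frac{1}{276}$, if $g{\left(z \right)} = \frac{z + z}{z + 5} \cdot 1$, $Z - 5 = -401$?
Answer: $- \frac{145727}{276} \approx -528.0$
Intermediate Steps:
$Z = -396$ ($Z = 5 - 401 = -396$)
$g{\left(z \right)} = \frac{2 z}{5 + z}$ ($g{\left(z \right)} = \frac{2 z}{5 + z} 1 = \frac{2 z}{5 + z}$)
$Z g{\left(10 \right)} + \frac{1}{276} = - 396 \cdot 2 \cdot 10 \frac{1}{5 + 10} + \frac{1}{276} = - 396 \cdot 2 \cdot 10 \cdot \frac{1}{15} + \frac{1}{276} = \left(-396\right) \frac{4}{3} + \frac{1}{276} = -528 + \frac{1}{276} = - \frac{145727}{276}$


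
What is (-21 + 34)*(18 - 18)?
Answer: 0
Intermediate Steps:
(-21 + 34)*(18 - 18) = 13*0 = 0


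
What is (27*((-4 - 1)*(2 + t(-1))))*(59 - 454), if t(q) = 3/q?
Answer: -53325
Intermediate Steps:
(27*((-4 - 1)*(2 + t(-1))))*(59 - 454) = (27*((-4 - 1)*(2 + 3/(-1))))*(59 - 454) = (27*(-5*(2 + 3*(-1))))*(-395) = (27*(-5*(2 - 3)))*(-395) = (27*(-5*(-1)))*(-395) = (27*5)*(-395) = 135*(-395) = -53325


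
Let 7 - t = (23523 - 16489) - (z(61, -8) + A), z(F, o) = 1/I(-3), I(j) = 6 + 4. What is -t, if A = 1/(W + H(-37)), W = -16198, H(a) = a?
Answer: 45632689/6494 ≈ 7026.9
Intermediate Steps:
I(j) = 10
z(F, o) = 1/10
A = -1/16235 (A = 1/(-16198 - 37) = 1/(-16235) = -1/16235 ≈ -6.1595e-5)
t = -45632689/6494 (t = 7 - ((23523 - 16489) - (1/10 - 1/16235)) = 7 - (7034 - 1*649/6494) = 7 - (7034 - 649/6494) = 7 - 1*45678147/6494 = 7 - 45678147/6494 = -45632689/6494 ≈ -7026.9)
-t = -1*(-45632689/6494) = 45632689/6494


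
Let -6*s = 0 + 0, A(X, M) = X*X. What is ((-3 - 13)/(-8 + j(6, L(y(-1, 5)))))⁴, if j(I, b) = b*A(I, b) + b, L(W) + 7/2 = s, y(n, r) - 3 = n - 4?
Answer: 1048576/5719140625 ≈ 0.00018335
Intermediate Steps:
A(X, M) = X²
s = 0 (s = -(0 + 0)/6 = -⅙*0 = 0)
y(n, r) = -1 + n (y(n, r) = 3 + (n - 4) = 3 + (-4 + n) = -1 + n)
L(W) = -7/2 (L(W) = -7/2 + 0 = -7/2)
j(I, b) = b + b*I² (j(I, b) = b*I² + b = b + b*I²)
((-3 - 13)/(-8 + j(6, L(y(-1, 5)))))⁴ = ((-3 - 13)/(-8 - 7*(1 + 6²)/2))⁴ = (-16/(-8 - 7*(1 + 36)/2))⁴ = (-16/(-8 - 7/2*37))⁴ = (-16/(-8 - 259/2))⁴ = (-16/(-275/2))⁴ = (-16*(-2/275))⁴ = (32/275)⁴ = 1048576/5719140625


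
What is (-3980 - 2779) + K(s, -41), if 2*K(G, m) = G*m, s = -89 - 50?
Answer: -7819/2 ≈ -3909.5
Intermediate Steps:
s = -139
K(G, m) = G*m/2 (K(G, m) = (G*m)/2 = G*m/2)
(-3980 - 2779) + K(s, -41) = (-3980 - 2779) + (½)*(-139)*(-41) = -6759 + 5699/2 = -7819/2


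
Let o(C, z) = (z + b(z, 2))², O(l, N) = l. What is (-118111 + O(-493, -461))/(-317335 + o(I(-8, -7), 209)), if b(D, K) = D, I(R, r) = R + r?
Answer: 118604/142611 ≈ 0.83166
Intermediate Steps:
o(C, z) = 4*z² (o(C, z) = (z + z)² = (2*z)² = 4*z²)
(-118111 + O(-493, -461))/(-317335 + o(I(-8, -7), 209)) = (-118111 - 493)/(-317335 + 4*209²) = -118604/(-317335 + 4*43681) = -118604/(-317335 + 174724) = -118604/(-142611) = -118604*(-1/142611) = 118604/142611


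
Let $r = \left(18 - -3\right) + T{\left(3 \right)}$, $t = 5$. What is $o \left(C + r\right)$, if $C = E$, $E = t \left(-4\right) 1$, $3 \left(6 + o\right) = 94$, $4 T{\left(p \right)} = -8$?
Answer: $- \frac{76}{3} \approx -25.333$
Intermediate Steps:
$T{\left(p \right)} = -2$ ($T{\left(p \right)} = \frac{1}{4} \left(-8\right) = -2$)
$o = \frac{76}{3}$ ($o = -6 + \frac{1}{3} \cdot 94 = -6 + \frac{94}{3} = \frac{76}{3} \approx 25.333$)
$r = 19$ ($r = \left(18 - -3\right) - 2 = \left(18 + 3\right) - 2 = 21 - 2 = 19$)
$E = -20$ ($E = 5 \left(-4\right) 1 = \left(-20\right) 1 = -20$)
$C = -20$
$o \left(C + r\right) = \frac{76 \left(-20 + 19\right)}{3} = \frac{76}{3} \left(-1\right) = - \frac{76}{3}$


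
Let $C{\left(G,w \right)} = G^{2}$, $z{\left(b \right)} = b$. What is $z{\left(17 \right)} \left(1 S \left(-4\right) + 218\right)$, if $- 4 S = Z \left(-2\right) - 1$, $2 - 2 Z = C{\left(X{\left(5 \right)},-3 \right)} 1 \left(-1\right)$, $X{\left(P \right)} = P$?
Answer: $3230$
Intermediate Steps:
$Z = \frac{27}{2}$ ($Z = 1 - \frac{5^{2} \cdot 1 \left(-1\right)}{2} = 1 - \frac{25 \cdot 1 \left(-1\right)}{2} = 1 - \frac{25 \left(-1\right)}{2} = 1 - - \frac{25}{2} = 1 + \frac{25}{2} = \frac{27}{2} \approx 13.5$)
$S = 7$ ($S = - \frac{\frac{27}{2} \left(-2\right) - 1}{4} = - \frac{-27 - 1}{4} = \left(- \frac{1}{4}\right) \left(-28\right) = 7$)
$z{\left(17 \right)} \left(1 S \left(-4\right) + 218\right) = 17 \left(1 \cdot 7 \left(-4\right) + 218\right) = 17 \left(7 \left(-4\right) + 218\right) = 17 \left(-28 + 218\right) = 17 \cdot 190 = 3230$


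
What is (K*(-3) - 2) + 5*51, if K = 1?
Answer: 250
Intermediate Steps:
(K*(-3) - 2) + 5*51 = (1*(-3) - 2) + 5*51 = (-3 - 2) + 255 = -5 + 255 = 250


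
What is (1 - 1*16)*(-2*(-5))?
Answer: -150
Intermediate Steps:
(1 - 1*16)*(-2*(-5)) = (1 - 16)*10 = -15*10 = -150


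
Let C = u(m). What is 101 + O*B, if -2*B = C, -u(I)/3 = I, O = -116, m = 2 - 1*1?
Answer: -73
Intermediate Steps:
m = 1 (m = 2 - 1 = 1)
u(I) = -3*I
C = -3 (C = -3*1 = -3)
B = 3/2 (B = -½*(-3) = 3/2 ≈ 1.5000)
101 + O*B = 101 - 116*3/2 = 101 - 174 = -73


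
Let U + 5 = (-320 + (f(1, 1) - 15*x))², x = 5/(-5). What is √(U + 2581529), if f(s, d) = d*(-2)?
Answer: √2675773 ≈ 1635.8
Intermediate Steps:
f(s, d) = -2*d
x = -1 (x = 5*(-⅕) = -1)
U = 94244 (U = -5 + (-320 + (-2*1 - 15*(-1)))² = -5 + (-320 + (-2 + 15))² = -5 + (-320 + 13)² = -5 + (-307)² = -5 + 94249 = 94244)
√(U + 2581529) = √(94244 + 2581529) = √2675773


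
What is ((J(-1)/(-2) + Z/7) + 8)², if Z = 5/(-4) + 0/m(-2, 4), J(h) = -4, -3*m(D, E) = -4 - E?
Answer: 75625/784 ≈ 96.460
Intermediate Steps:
m(D, E) = 4/3 + E/3 (m(D, E) = -(-4 - E)/3 = 4/3 + E/3)
Z = -5/4 (Z = 5/(-4) + 0/(4/3 + (⅓)*4) = 5*(-¼) + 0/(4/3 + 4/3) = -5/4 + 0/(8/3) = -5/4 + 0*(3/8) = -5/4 + 0 = -5/4 ≈ -1.2500)
((J(-1)/(-2) + Z/7) + 8)² = ((-4/(-2) - 5/4/7) + 8)² = ((-4*(-½) - 5/4*⅐) + 8)² = ((2 - 5/28) + 8)² = (51/28 + 8)² = (275/28)² = 75625/784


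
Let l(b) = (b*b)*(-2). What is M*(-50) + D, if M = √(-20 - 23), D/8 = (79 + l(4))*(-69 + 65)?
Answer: -1504 - 50*I*√43 ≈ -1504.0 - 327.87*I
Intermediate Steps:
l(b) = -2*b² (l(b) = b²*(-2) = -2*b²)
D = -1504 (D = 8*((79 - 2*4²)*(-69 + 65)) = 8*((79 - 2*16)*(-4)) = 8*((79 - 32)*(-4)) = 8*(47*(-4)) = 8*(-188) = -1504)
M = I*√43 (M = √(-43) = I*√43 ≈ 6.5574*I)
M*(-50) + D = (I*√43)*(-50) - 1504 = -50*I*√43 - 1504 = -1504 - 50*I*√43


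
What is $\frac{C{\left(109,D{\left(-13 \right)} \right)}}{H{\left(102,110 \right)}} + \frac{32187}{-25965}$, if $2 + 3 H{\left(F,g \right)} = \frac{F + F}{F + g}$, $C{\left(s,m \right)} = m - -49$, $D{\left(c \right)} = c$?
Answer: $- \frac{10026263}{95205} \approx -105.31$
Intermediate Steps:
$C{\left(s,m \right)} = 49 + m$ ($C{\left(s,m \right)} = m + 49 = 49 + m$)
$H{\left(F,g \right)} = - \frac{2}{3} + \frac{2 F}{3 \left(F + g\right)}$ ($H{\left(F,g \right)} = - \frac{2}{3} + \frac{\left(F + F\right) \frac{1}{F + g}}{3} = - \frac{2}{3} + \frac{2 F \frac{1}{F + g}}{3} = - \frac{2}{3} + \frac{2 F}{3 \left(F + g\right)}$)
$\frac{C{\left(109,D{\left(-13 \right)} \right)}}{H{\left(102,110 \right)}} + \frac{32187}{-25965} = \frac{49 - 13}{\left(-2\right) 110 \frac{1}{3 \cdot 102 + 3 \cdot 110}} + \frac{32187}{-25965} = \frac{36}{\left(-2\right) 110 \frac{1}{306 + 330}} + 32187 \left(- \frac{1}{25965}\right) = \frac{36}{\left(-2\right) 110 \cdot \frac{1}{636}} - \frac{10729}{8655} = \frac{36}{- \frac{55}{159}} - \frac{10729}{8655} = 36 \left(- \frac{159}{55}\right) - \frac{10729}{8655} = - \frac{5724}{55} - \frac{10729}{8655} = - \frac{10026263}{95205}$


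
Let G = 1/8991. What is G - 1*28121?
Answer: -252835910/8991 ≈ -28121.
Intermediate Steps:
G = 1/8991 ≈ 0.00011122
G - 1*28121 = 1/8991 - 1*28121 = 1/8991 - 28121 = -252835910/8991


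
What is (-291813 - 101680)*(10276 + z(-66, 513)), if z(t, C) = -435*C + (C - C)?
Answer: 83766396347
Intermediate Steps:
z(t, C) = -435*C (z(t, C) = -435*C + 0 = -435*C)
(-291813 - 101680)*(10276 + z(-66, 513)) = (-291813 - 101680)*(10276 - 435*513) = -393493*(10276 - 223155) = -393493*(-212879) = 83766396347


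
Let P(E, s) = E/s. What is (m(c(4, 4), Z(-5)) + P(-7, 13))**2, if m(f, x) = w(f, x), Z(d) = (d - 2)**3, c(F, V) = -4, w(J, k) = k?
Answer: 19945156/169 ≈ 1.1802e+5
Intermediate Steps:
Z(d) = (-2 + d)**3
m(f, x) = x
(m(c(4, 4), Z(-5)) + P(-7, 13))**2 = ((-2 - 5)**3 - 7/13)**2 = ((-7)**3 - 7*1/13)**2 = (-343 - 7/13)**2 = (-4466/13)**2 = 19945156/169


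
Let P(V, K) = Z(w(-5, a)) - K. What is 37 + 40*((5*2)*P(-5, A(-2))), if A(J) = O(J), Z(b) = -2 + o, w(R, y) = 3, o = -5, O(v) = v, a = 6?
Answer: -1963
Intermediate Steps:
Z(b) = -7 (Z(b) = -2 - 5 = -7)
A(J) = J
P(V, K) = -7 - K
37 + 40*((5*2)*P(-5, A(-2))) = 37 + 40*((5*2)*(-7 - 1*(-2))) = 37 + 40*(10*(-7 + 2)) = 37 + 40*(10*(-5)) = 37 + 40*(-50) = 37 - 2000 = -1963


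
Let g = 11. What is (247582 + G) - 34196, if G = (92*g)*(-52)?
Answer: 160762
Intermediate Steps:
G = -52624 (G = (92*11)*(-52) = 1012*(-52) = -52624)
(247582 + G) - 34196 = (247582 - 52624) - 34196 = 194958 - 34196 = 160762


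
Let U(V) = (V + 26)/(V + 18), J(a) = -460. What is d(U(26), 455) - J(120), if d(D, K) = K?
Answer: 915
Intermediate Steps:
U(V) = (26 + V)/(18 + V)
d(U(26), 455) - J(120) = 455 - 1*(-460) = 455 + 460 = 915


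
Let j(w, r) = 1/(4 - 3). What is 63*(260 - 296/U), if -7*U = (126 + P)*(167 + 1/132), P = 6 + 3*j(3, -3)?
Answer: 1806123676/110225 ≈ 16386.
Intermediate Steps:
j(w, r) = 1 (j(w, r) = 1/1 = 1)
P = 9 (P = 6 + 3*1 = 6 + 3 = 9)
U = -992025/308 (U = -(126 + 9)*(167 + 1/132)/7 = -135*(167 + 1/132)/7 = -135*22045/(7*132) = -1/7*992025/44 = -992025/308 ≈ -3220.9)
63*(260 - 296/U) = 63*(260 - 296/(-992025/308)) = 63*(260 - 296*(-308/992025)) = 63*(260 + 91168/992025) = 63*(258017668/992025) = 1806123676/110225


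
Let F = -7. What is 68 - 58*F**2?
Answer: -2774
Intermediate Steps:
68 - 58*F**2 = 68 - 58*(-7)**2 = 68 - 58*49 = 68 - 2842 = -2774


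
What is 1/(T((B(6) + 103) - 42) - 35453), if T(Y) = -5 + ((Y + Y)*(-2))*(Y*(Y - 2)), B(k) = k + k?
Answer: -1/1548894 ≈ -6.4562e-7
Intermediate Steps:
B(k) = 2*k
T(Y) = -5 - 4*Y**2*(-2 + Y) (T(Y) = -5 + ((2*Y)*(-2))*(Y*(-2 + Y)) = -5 + (-4*Y)*(Y*(-2 + Y)) = -5 - 4*Y**2*(-2 + Y))
1/(T((B(6) + 103) - 42) - 35453) = 1/((-5 - 4*((2*6 + 103) - 42)**3 + 8*((2*6 + 103) - 42)**2) - 35453) = 1/((-5 - 4*((12 + 103) - 42)**3 + 8*((12 + 103) - 42)**2) - 35453) = 1/((-5 - 4*(115 - 42)**3 + 8*(115 - 42)**2) - 35453) = 1/((-5 - 4*73**3 + 8*73**2) - 35453) = 1/((-5 - 4*389017 + 8*5329) - 35453) = 1/((-5 - 1556068 + 42632) - 35453) = 1/(-1513441 - 35453) = 1/(-1548894) = -1/1548894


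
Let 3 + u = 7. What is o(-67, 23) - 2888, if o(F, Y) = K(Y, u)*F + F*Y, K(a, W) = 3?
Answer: -4630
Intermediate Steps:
u = 4 (u = -3 + 7 = 4)
o(F, Y) = 3*F + F*Y
o(-67, 23) - 2888 = -67*(3 + 23) - 2888 = -67*26 - 2888 = -1742 - 2888 = -4630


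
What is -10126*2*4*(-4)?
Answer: 324032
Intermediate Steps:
-10126*2*4*(-4) = -81008*(-4) = -10126*(-32) = 324032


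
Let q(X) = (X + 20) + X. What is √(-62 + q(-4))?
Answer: 5*I*√2 ≈ 7.0711*I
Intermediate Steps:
q(X) = 20 + 2*X (q(X) = (20 + X) + X = 20 + 2*X)
√(-62 + q(-4)) = √(-62 + (20 + 2*(-4))) = √(-62 + (20 - 8)) = √(-62 + 12) = √(-50) = 5*I*√2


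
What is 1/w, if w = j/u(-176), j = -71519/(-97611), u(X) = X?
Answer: -17179536/71519 ≈ -240.21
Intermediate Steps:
j = 71519/97611 (j = -71519*(-1/97611) = 71519/97611 ≈ 0.73269)
w = -71519/17179536 (w = (71519/97611)/(-176) = (71519/97611)*(-1/176) = -71519/17179536 ≈ -0.0041630)
1/w = 1/(-71519/17179536) = -17179536/71519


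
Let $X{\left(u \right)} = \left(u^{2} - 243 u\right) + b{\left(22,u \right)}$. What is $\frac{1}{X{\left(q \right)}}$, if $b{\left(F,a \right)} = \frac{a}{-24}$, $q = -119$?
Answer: $\frac{24}{1033991} \approx 2.3211 \cdot 10^{-5}$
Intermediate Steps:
$b{\left(F,a \right)} = - \frac{a}{24}$ ($b{\left(F,a \right)} = a \left(- \frac{1}{24}\right) = - \frac{a}{24}$)
$X{\left(u \right)} = u^{2} - \frac{5833 u}{24}$ ($X{\left(u \right)} = \left(u^{2} - 243 u\right) - \frac{u}{24} = u^{2} - \frac{5833 u}{24}$)
$\frac{1}{X{\left(q \right)}} = \frac{1}{\frac{1}{24} \left(-119\right) \left(-5833 + 24 \left(-119\right)\right)} = \frac{1}{\frac{1}{24} \left(-119\right) \left(-5833 - 2856\right)} = \frac{1}{\frac{1}{24} \left(-119\right) \left(-8689\right)} = \frac{1}{\frac{1033991}{24}} = \frac{24}{1033991}$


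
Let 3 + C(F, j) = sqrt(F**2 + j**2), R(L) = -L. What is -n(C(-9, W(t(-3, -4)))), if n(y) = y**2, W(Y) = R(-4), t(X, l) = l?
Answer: -106 + 6*sqrt(97) ≈ -46.907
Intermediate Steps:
W(Y) = 4 (W(Y) = -1*(-4) = 4)
C(F, j) = -3 + sqrt(F**2 + j**2)
-n(C(-9, W(t(-3, -4)))) = -(-3 + sqrt((-9)**2 + 4**2))**2 = -(-3 + sqrt(81 + 16))**2 = -(-3 + sqrt(97))**2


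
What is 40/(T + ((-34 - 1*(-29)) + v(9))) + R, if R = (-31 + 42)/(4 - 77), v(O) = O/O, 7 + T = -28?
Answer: -3349/2847 ≈ -1.1763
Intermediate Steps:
T = -35 (T = -7 - 28 = -35)
v(O) = 1
R = -11/73 (R = 11/(-73) = 11*(-1/73) = -11/73 ≈ -0.15068)
40/(T + ((-34 - 1*(-29)) + v(9))) + R = 40/(-35 + ((-34 - 1*(-29)) + 1)) - 11/73 = 40/(-35 + ((-34 + 29) + 1)) - 11/73 = 40/(-35 + (-5 + 1)) - 11/73 = 40/(-35 - 4) - 11/73 = 40/(-39) - 11/73 = 40*(-1/39) - 11/73 = -40/39 - 11/73 = -3349/2847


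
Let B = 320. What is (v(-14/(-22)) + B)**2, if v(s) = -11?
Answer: 95481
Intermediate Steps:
(v(-14/(-22)) + B)**2 = (-11 + 320)**2 = 309**2 = 95481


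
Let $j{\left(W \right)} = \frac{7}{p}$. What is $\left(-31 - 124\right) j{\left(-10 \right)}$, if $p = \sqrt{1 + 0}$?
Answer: $-1085$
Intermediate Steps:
$p = 1$ ($p = \sqrt{1} = 1$)
$j{\left(W \right)} = 7$ ($j{\left(W \right)} = \frac{7}{1} = 7 \cdot 1 = 7$)
$\left(-31 - 124\right) j{\left(-10 \right)} = \left(-31 - 124\right) 7 = \left(-155\right) 7 = -1085$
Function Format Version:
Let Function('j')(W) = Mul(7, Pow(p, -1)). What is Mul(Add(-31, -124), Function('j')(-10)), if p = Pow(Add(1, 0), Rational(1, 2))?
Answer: -1085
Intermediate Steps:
p = 1 (p = Pow(1, Rational(1, 2)) = 1)
Function('j')(W) = 7 (Function('j')(W) = Mul(7, Pow(1, -1)) = Mul(7, 1) = 7)
Mul(Add(-31, -124), Function('j')(-10)) = Mul(Add(-31, -124), 7) = Mul(-155, 7) = -1085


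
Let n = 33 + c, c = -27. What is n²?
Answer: 36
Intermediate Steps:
n = 6 (n = 33 - 27 = 6)
n² = 6² = 36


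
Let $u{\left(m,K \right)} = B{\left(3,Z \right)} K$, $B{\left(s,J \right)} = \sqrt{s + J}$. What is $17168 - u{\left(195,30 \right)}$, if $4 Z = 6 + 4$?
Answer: $17168 - 15 \sqrt{22} \approx 17098.0$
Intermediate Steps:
$Z = \frac{5}{2}$ ($Z = \frac{6 + 4}{4} = \frac{1}{4} \cdot 10 = \frac{5}{2} \approx 2.5$)
$B{\left(s,J \right)} = \sqrt{J + s}$
$u{\left(m,K \right)} = \frac{K \sqrt{22}}{2}$ ($u{\left(m,K \right)} = \sqrt{\frac{5}{2} + 3} K = \sqrt{\frac{11}{2}} K = \frac{\sqrt{22}}{2} K = \frac{K \sqrt{22}}{2}$)
$17168 - u{\left(195,30 \right)} = 17168 - \frac{1}{2} \cdot 30 \sqrt{22} = 17168 - 15 \sqrt{22}$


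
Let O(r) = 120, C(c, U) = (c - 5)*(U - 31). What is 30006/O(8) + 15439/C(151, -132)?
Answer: 59352509/237980 ≈ 249.40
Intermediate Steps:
C(c, U) = (-31 + U)*(-5 + c) (C(c, U) = (-5 + c)*(-31 + U) = (-31 + U)*(-5 + c))
30006/O(8) + 15439/C(151, -132) = 30006/120 + 15439/(155 - 31*151 - 5*(-132) - 132*151) = 30006*(1/120) + 15439/(155 - 4681 + 660 - 19932) = 5001/20 + 15439/(-23798) = 5001/20 + 15439*(-1/23798) = 5001/20 - 15439/23798 = 59352509/237980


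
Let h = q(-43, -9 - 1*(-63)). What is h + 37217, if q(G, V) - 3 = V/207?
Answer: 856066/23 ≈ 37220.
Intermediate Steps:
q(G, V) = 3 + V/207
h = 75/23 (h = 3 + (-9 - 1*(-63))/207 = 3 + (-9 + 63)/207 = 3 + (1/207)*54 = 3 + 6/23 = 75/23 ≈ 3.2609)
h + 37217 = 75/23 + 37217 = 856066/23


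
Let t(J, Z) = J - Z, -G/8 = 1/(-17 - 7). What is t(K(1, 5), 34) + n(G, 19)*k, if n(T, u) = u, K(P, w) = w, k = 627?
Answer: 11884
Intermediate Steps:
G = 1/3 (G = -8/(-17 - 7) = -8/(-24) = -8*(-1/24) = 1/3 ≈ 0.33333)
t(K(1, 5), 34) + n(G, 19)*k = (5 - 1*34) + 19*627 = (5 - 34) + 11913 = -29 + 11913 = 11884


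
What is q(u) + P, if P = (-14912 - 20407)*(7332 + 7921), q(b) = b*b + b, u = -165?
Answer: -538693647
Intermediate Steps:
q(b) = b + b² (q(b) = b² + b = b + b²)
P = -538720707 (P = -35319*15253 = -538720707)
q(u) + P = -165*(1 - 165) - 538720707 = -165*(-164) - 538720707 = 27060 - 538720707 = -538693647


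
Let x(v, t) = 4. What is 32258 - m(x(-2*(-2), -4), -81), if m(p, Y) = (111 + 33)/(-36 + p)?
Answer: 64525/2 ≈ 32263.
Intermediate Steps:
m(p, Y) = 144/(-36 + p)
32258 - m(x(-2*(-2), -4), -81) = 32258 - 144/(-36 + 4) = 32258 - 144/(-32) = 32258 - 144*(-1)/32 = 32258 - 1*(-9/2) = 32258 + 9/2 = 64525/2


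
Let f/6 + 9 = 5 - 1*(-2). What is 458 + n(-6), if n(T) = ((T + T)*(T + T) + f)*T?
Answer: -334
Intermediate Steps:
f = -12 (f = -54 + 6*(5 - 1*(-2)) = -54 + 6*(5 + 2) = -54 + 6*7 = -54 + 42 = -12)
n(T) = T*(-12 + 4*T**2) (n(T) = ((T + T)*(T + T) - 12)*T = ((2*T)*(2*T) - 12)*T = (4*T**2 - 12)*T = (-12 + 4*T**2)*T = T*(-12 + 4*T**2))
458 + n(-6) = 458 + 4*(-6)*(-3 + (-6)**2) = 458 + 4*(-6)*(-3 + 36) = 458 + 4*(-6)*33 = 458 - 792 = -334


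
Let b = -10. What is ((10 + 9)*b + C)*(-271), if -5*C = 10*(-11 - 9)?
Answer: 40650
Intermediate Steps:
C = 40 (C = -2*(-11 - 9) = -2*(-20) = -1/5*(-200) = 40)
((10 + 9)*b + C)*(-271) = ((10 + 9)*(-10) + 40)*(-271) = (19*(-10) + 40)*(-271) = (-190 + 40)*(-271) = -150*(-271) = 40650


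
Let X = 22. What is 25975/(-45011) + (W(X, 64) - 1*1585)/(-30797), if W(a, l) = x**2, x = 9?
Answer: -309099/585143 ≈ -0.52824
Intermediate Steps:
W(a, l) = 81 (W(a, l) = 9**2 = 81)
25975/(-45011) + (W(X, 64) - 1*1585)/(-30797) = 25975/(-45011) + (81 - 1*1585)/(-30797) = 25975*(-1/45011) + (81 - 1585)*(-1/30797) = -25975/45011 - 1504*(-1/30797) = -25975/45011 + 1504/30797 = -309099/585143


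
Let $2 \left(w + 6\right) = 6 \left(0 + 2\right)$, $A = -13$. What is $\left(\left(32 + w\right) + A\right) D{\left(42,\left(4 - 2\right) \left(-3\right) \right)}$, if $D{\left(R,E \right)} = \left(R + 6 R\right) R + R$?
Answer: $235410$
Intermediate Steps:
$D{\left(R,E \right)} = R + 7 R^{2}$ ($D{\left(R,E \right)} = 7 R R + R = 7 R^{2} + R = R + 7 R^{2}$)
$w = 0$ ($w = -6 + \frac{6 \left(0 + 2\right)}{2} = -6 + \frac{6 \cdot 2}{2} = -6 + \frac{1}{2} \cdot 12 = -6 + 6 = 0$)
$\left(\left(32 + w\right) + A\right) D{\left(42,\left(4 - 2\right) \left(-3\right) \right)} = \left(\left(32 + 0\right) - 13\right) 42 \left(1 + 7 \cdot 42\right) = \left(32 - 13\right) 42 \left(1 + 294\right) = 19 \cdot 42 \cdot 295 = 19 \cdot 12390 = 235410$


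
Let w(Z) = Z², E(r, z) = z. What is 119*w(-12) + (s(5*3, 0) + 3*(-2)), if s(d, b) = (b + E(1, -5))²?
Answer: 17155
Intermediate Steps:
s(d, b) = (-5 + b)² (s(d, b) = (b - 5)² = (-5 + b)²)
119*w(-12) + (s(5*3, 0) + 3*(-2)) = 119*(-12)² + ((-5 + 0)² + 3*(-2)) = 119*144 + ((-5)² - 6) = 17136 + (25 - 6) = 17136 + 19 = 17155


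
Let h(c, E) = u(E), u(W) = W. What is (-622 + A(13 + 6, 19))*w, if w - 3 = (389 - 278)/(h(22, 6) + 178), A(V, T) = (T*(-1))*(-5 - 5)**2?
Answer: -836043/92 ≈ -9087.4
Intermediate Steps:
h(c, E) = E
A(V, T) = -100*T (A(V, T) = -T*(-10)**2 = -T*100 = -100*T)
w = 663/184 (w = 3 + (389 - 278)/(6 + 178) = 3 + 111/184 = 663/184 ≈ 3.6033)
(-622 + A(13 + 6, 19))*w = (-622 - 100*19)*(663/184) = (-622 - 1900)*(663/184) = -2522*663/184 = -836043/92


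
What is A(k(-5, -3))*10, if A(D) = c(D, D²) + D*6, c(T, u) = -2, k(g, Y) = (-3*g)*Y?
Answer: -2720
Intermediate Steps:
k(g, Y) = -3*Y*g
A(D) = -2 + 6*D (A(D) = -2 + D*6 = -2 + 6*D)
A(k(-5, -3))*10 = (-2 + 6*(-3*(-3)*(-5)))*10 = (-2 + 6*(-45))*10 = (-2 - 270)*10 = -272*10 = -2720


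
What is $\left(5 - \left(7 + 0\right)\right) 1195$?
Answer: $-2390$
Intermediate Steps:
$\left(5 - \left(7 + 0\right)\right) 1195 = \left(5 - 7\right) 1195 = \left(-2\right) 1195 = -2390$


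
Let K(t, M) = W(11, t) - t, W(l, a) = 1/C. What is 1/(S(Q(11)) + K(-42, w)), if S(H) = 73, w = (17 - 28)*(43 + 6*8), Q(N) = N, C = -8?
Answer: 8/919 ≈ 0.0087051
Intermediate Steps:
w = -1001 (w = -11*(43 + 48) = -11*91 = -1001)
W(l, a) = -⅛ (W(l, a) = 1/(-8) = -⅛)
K(t, M) = -⅛ - t
1/(S(Q(11)) + K(-42, w)) = 1/(73 + (-⅛ - 1*(-42))) = 1/(73 + (-⅛ + 42)) = 1/(73 + 335/8) = 1/(919/8) = 8/919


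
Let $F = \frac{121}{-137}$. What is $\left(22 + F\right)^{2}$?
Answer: $\frac{8369449}{18769} \approx 445.92$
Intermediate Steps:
$F = - \frac{121}{137}$ ($F = 121 \left(- \frac{1}{137}\right) = - \frac{121}{137} \approx -0.88321$)
$\left(22 + F\right)^{2} = \left(22 - \frac{121}{137}\right)^{2} = \left(\frac{2893}{137}\right)^{2} = \frac{8369449}{18769}$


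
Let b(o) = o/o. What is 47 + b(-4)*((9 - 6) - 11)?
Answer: 39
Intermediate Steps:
b(o) = 1
47 + b(-4)*((9 - 6) - 11) = 47 + 1*((9 - 6) - 11) = 47 + 1*(3 - 11) = 47 + 1*(-8) = 47 - 8 = 39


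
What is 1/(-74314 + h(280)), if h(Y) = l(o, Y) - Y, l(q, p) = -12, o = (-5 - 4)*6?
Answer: -1/74606 ≈ -1.3404e-5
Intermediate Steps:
o = -54 (o = -9*6 = -54)
h(Y) = -12 - Y
1/(-74314 + h(280)) = 1/(-74314 + (-12 - 1*280)) = 1/(-74314 + (-12 - 280)) = 1/(-74314 - 292) = 1/(-74606) = -1/74606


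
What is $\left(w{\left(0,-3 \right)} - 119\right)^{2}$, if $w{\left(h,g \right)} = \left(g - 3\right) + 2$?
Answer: $15129$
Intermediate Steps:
$w{\left(h,g \right)} = -1 + g$ ($w{\left(h,g \right)} = \left(-3 + g\right) + 2 = -1 + g$)
$\left(w{\left(0,-3 \right)} - 119\right)^{2} = \left(\left(-1 - 3\right) - 119\right)^{2} = \left(-4 - 119\right)^{2} = \left(-123\right)^{2} = 15129$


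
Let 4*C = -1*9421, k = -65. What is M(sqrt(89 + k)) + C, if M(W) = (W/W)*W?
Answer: -9421/4 + 2*sqrt(6) ≈ -2350.4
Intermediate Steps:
C = -9421/4 (C = (-1*9421)/4 = (1/4)*(-9421) = -9421/4 ≈ -2355.3)
M(W) = W (M(W) = 1*W = W)
M(sqrt(89 + k)) + C = sqrt(89 - 65) - 9421/4 = sqrt(24) - 9421/4 = 2*sqrt(6) - 9421/4 = -9421/4 + 2*sqrt(6)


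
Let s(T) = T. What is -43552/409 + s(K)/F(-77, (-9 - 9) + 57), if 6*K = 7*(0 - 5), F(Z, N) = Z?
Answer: -2872387/26994 ≈ -106.41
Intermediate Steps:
K = -35/6 (K = (7*(0 - 5))/6 = (7*(-5))/6 = (1/6)*(-35) = -35/6 ≈ -5.8333)
-43552/409 + s(K)/F(-77, (-9 - 9) + 57) = -43552/409 - 35/6/(-77) = -43552*1/409 - 35/6*(-1/77) = -43552/409 + 5/66 = -2872387/26994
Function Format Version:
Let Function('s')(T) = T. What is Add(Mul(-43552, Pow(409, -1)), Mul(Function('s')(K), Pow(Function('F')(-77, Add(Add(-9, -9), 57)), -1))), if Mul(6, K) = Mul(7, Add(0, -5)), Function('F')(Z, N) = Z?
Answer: Rational(-2872387, 26994) ≈ -106.41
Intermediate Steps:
K = Rational(-35, 6) (K = Mul(Rational(1, 6), Mul(7, Add(0, -5))) = Mul(Rational(1, 6), Mul(7, -5)) = Mul(Rational(1, 6), -35) = Rational(-35, 6) ≈ -5.8333)
Add(Mul(-43552, Pow(409, -1)), Mul(Function('s')(K), Pow(Function('F')(-77, Add(Add(-9, -9), 57)), -1))) = Add(Mul(-43552, Pow(409, -1)), Mul(Rational(-35, 6), Pow(-77, -1))) = Add(Mul(-43552, Rational(1, 409)), Mul(Rational(-35, 6), Rational(-1, 77))) = Add(Rational(-43552, 409), Rational(5, 66)) = Rational(-2872387, 26994)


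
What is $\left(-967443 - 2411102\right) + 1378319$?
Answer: $-2000226$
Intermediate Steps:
$\left(-967443 - 2411102\right) + 1378319 = -3378545 + 1378319 = -2000226$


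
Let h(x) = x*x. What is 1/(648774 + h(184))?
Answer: 1/682630 ≈ 1.4649e-6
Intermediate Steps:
h(x) = x²
1/(648774 + h(184)) = 1/(648774 + 184²) = 1/(648774 + 33856) = 1/682630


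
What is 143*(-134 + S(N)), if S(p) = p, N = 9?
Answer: -17875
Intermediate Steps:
143*(-134 + S(N)) = 143*(-134 + 9) = 143*(-125) = -17875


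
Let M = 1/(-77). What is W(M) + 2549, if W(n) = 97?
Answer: 2646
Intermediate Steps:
M = -1/77 ≈ -0.012987
W(M) + 2549 = 97 + 2549 = 2646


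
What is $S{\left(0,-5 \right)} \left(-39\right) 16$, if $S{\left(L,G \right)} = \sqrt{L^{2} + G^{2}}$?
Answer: $-3120$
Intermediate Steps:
$S{\left(L,G \right)} = \sqrt{G^{2} + L^{2}}$
$S{\left(0,-5 \right)} \left(-39\right) 16 = \sqrt{\left(-5\right)^{2} + 0^{2}} \left(-39\right) 16 = \sqrt{25 + 0} \left(-39\right) 16 = \sqrt{25} \left(-39\right) 16 = 5 \left(-39\right) 16 = \left(-195\right) 16 = -3120$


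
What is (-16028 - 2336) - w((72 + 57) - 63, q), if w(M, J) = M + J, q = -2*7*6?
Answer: -18346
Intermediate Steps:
q = -84 (q = -14*6 = -84)
w(M, J) = J + M
(-16028 - 2336) - w((72 + 57) - 63, q) = (-16028 - 2336) - (-84 + ((72 + 57) - 63)) = -18364 - (-84 + (129 - 63)) = -18364 - (-84 + 66) = -18364 - 1*(-18) = -18364 + 18 = -18346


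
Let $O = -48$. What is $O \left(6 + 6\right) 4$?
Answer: $-2304$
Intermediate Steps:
$O \left(6 + 6\right) 4 = - 48 \left(6 + 6\right) 4 = - 48 \cdot 12 \cdot 4 = \left(-48\right) 48 = -2304$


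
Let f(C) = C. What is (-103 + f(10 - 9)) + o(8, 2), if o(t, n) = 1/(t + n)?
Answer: -1019/10 ≈ -101.90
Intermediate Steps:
o(t, n) = 1/(n + t)
(-103 + f(10 - 9)) + o(8, 2) = (-103 + (10 - 9)) + 1/(2 + 8) = (-103 + 1) + 1/10 = -102 + 1/10 = -1019/10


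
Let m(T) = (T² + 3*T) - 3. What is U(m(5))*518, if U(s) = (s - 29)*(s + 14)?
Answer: 211344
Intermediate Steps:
m(T) = -3 + T² + 3*T
U(s) = (-29 + s)*(14 + s)
U(m(5))*518 = (-406 + (-3 + 5² + 3*5)² - 15*(-3 + 5² + 3*5))*518 = (-406 + (-3 + 25 + 15)² - 15*(-3 + 25 + 15))*518 = (-406 + 37² - 15*37)*518 = (-406 + 1369 - 555)*518 = 408*518 = 211344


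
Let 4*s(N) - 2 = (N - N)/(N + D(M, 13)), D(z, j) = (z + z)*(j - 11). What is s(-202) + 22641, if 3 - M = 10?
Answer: 45283/2 ≈ 22642.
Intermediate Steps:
M = -7 (M = 3 - 1*10 = 3 - 10 = -7)
D(z, j) = 2*z*(-11 + j) (D(z, j) = (2*z)*(-11 + j) = 2*z*(-11 + j))
s(N) = ½ (s(N) = ½ + ((N - N)/(N + 2*(-7)*(-11 + 13)))/4 = ½ + (0/(N + 2*(-7)*2))/4 = ½ + (0/(N - 28))/4 = ½ + (0/(-28 + N))/4 = ½ + (¼)*0 = ½ + 0 = ½)
s(-202) + 22641 = ½ + 22641 = 45283/2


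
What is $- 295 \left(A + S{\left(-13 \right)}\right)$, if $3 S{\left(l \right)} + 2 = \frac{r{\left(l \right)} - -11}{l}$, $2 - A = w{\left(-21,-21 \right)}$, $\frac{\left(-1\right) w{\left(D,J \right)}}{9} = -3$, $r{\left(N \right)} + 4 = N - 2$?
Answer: $\frac{97645}{13} \approx 7511.2$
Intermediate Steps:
$r{\left(N \right)} = -6 + N$ ($r{\left(N \right)} = -4 + \left(N - 2\right) = -4 + \left(-2 + N\right) = -6 + N$)
$w{\left(D,J \right)} = 27$ ($w{\left(D,J \right)} = \left(-9\right) \left(-3\right) = 27$)
$A = -25$ ($A = 2 - 27 = -25$)
$S{\left(l \right)} = - \frac{2}{3} + \frac{5 + l}{3 l}$ ($S{\left(l \right)} = - \frac{2}{3} + \frac{\left(\left(-6 + l\right) - -11\right) \frac{1}{l}}{3} = - \frac{2}{3} + \frac{\left(\left(-6 + l\right) + 11\right) \frac{1}{l}}{3} = - \frac{2}{3} + \frac{\left(5 + l\right) \frac{1}{l}}{3} = - \frac{2}{3} + \frac{\frac{1}{l} \left(5 + l\right)}{3} = - \frac{2}{3} + \frac{5 + l}{3 l}$)
$- 295 \left(A + S{\left(-13 \right)}\right) = - 295 \left(-25 + \frac{5 - -13}{3 \left(-13\right)}\right) = - 295 \left(-25 + \frac{1}{3} \left(- \frac{1}{13}\right) \left(5 + 13\right)\right) = - 295 \left(-25 + \frac{1}{3} \left(- \frac{1}{13}\right) 18\right) = - 295 \left(-25 - \frac{6}{13}\right) = \left(-295\right) \left(- \frac{331}{13}\right) = \frac{97645}{13}$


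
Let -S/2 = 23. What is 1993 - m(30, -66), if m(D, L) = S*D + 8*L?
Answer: 3901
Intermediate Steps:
S = -46 (S = -2*23 = -46)
m(D, L) = -46*D + 8*L
1993 - m(30, -66) = 1993 - (-46*30 + 8*(-66)) = 1993 - (-1380 - 528) = 1993 - 1*(-1908) = 1993 + 1908 = 3901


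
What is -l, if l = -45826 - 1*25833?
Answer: 71659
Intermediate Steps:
l = -71659 (l = -45826 - 25833 = -71659)
-l = -1*(-71659) = 71659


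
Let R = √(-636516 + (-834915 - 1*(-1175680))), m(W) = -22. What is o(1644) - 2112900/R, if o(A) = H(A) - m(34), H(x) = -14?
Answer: 8 + 2112900*I*√295751/295751 ≈ 8.0 + 3885.2*I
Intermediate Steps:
R = I*√295751 (R = √(-636516 + (-834915 + 1175680)) = √(-636516 + 340765) = √(-295751) = I*√295751 ≈ 543.83*I)
o(A) = 8 (o(A) = -14 - 1*(-22) = -14 + 22 = 8)
o(1644) - 2112900/R = 8 - 2112900/(I*√295751) = 8 - 2112900*(-I*√295751/295751) = 8 - (-2112900)*I*√295751/295751 = 8 + 2112900*I*√295751/295751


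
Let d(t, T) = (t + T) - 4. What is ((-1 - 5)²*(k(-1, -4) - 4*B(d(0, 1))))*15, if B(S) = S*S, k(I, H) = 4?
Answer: -17280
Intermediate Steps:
d(t, T) = -4 + T + t (d(t, T) = (T + t) - 4 = -4 + T + t)
B(S) = S²
((-1 - 5)²*(k(-1, -4) - 4*B(d(0, 1))))*15 = ((-1 - 5)²*(4 - 4*(-4 + 1 + 0)²))*15 = ((-6)²*(4 - 4*(-3)²))*15 = (36*(4 - 4*9))*15 = (36*(4 - 36))*15 = (36*(-32))*15 = -1152*15 = -17280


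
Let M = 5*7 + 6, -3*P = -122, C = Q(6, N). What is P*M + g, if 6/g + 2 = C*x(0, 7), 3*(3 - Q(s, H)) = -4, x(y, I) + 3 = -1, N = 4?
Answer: 145031/87 ≈ 1667.0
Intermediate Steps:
x(y, I) = -4 (x(y, I) = -3 - 1 = -4)
Q(s, H) = 13/3 (Q(s, H) = 3 - ⅓*(-4) = 3 + 4/3 = 13/3)
C = 13/3 ≈ 4.3333
P = 122/3 (P = -⅓*(-122) = 122/3 ≈ 40.667)
M = 41 (M = 35 + 6 = 41)
g = -9/29 (g = 6/(-2 + (13/3)*(-4)) = 6/(-2 - 52/3) = 6/(-58/3) = 6*(-3/58) = -9/29 ≈ -0.31034)
P*M + g = (122/3)*41 - 9/29 = 5002/3 - 9/29 = 145031/87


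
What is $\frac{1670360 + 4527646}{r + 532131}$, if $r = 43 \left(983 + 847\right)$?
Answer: $\frac{2066002}{203607} \approx 10.147$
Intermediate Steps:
$r = 78690$ ($r = 43 \cdot 1830 = 78690$)
$\frac{1670360 + 4527646}{r + 532131} = \frac{1670360 + 4527646}{78690 + 532131} = \frac{6198006}{610821} = 6198006 \cdot \frac{1}{610821} = \frac{2066002}{203607}$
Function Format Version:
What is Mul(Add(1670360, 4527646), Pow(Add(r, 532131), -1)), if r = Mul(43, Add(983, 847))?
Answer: Rational(2066002, 203607) ≈ 10.147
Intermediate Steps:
r = 78690 (r = Mul(43, 1830) = 78690)
Mul(Add(1670360, 4527646), Pow(Add(r, 532131), -1)) = Mul(Add(1670360, 4527646), Pow(Add(78690, 532131), -1)) = Mul(6198006, Pow(610821, -1)) = Mul(6198006, Rational(1, 610821)) = Rational(2066002, 203607)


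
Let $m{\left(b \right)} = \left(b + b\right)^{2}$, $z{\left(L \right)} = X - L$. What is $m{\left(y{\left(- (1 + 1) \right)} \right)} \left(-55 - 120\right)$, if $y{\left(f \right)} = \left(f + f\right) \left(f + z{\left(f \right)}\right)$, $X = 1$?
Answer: $-11200$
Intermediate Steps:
$z{\left(L \right)} = 1 - L$
$y{\left(f \right)} = 2 f$ ($y{\left(f \right)} = \left(f + f\right) \left(f - \left(-1 + f\right)\right) = 2 f 1 = 2 f$)
$m{\left(b \right)} = 4 b^{2}$ ($m{\left(b \right)} = \left(2 b\right)^{2} = 4 b^{2}$)
$m{\left(y{\left(- (1 + 1) \right)} \right)} \left(-55 - 120\right) = 4 \left(2 \left(- (1 + 1)\right)\right)^{2} \left(-55 - 120\right) = 4 \left(2 \left(\left(-1\right) 2\right)\right)^{2} \left(-175\right) = 4 \left(2 \left(-2\right)\right)^{2} \left(-175\right) = 4 \left(-4\right)^{2} \left(-175\right) = 4 \cdot 16 \left(-175\right) = 64 \left(-175\right) = -11200$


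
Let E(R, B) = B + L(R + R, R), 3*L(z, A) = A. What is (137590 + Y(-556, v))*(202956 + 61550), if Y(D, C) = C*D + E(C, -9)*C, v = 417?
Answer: -10593994312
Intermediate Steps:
L(z, A) = A/3
E(R, B) = B + R/3
Y(D, C) = C*D + C*(-9 + C/3) (Y(D, C) = C*D + (-9 + C/3)*C = C*D + C*(-9 + C/3))
(137590 + Y(-556, v))*(202956 + 61550) = (137590 + (1/3)*417*(-27 + 417 + 3*(-556)))*(202956 + 61550) = (137590 + (1/3)*417*(-27 + 417 - 1668))*264506 = (137590 + (1/3)*417*(-1278))*264506 = (137590 - 177642)*264506 = -40052*264506 = -10593994312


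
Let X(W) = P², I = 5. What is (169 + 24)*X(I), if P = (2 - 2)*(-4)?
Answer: 0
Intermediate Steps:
P = 0 (P = 0*(-4) = 0)
X(W) = 0 (X(W) = 0² = 0)
(169 + 24)*X(I) = (169 + 24)*0 = 193*0 = 0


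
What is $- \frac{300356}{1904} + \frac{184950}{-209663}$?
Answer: $- \frac{133037153}{838652} \approx -158.63$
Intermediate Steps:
$- \frac{300356}{1904} + \frac{184950}{-209663} = \left(-300356\right) \frac{1}{1904} + 184950 \left(- \frac{1}{209663}\right) = - \frac{631}{4} - \frac{184950}{209663} = - \frac{133037153}{838652}$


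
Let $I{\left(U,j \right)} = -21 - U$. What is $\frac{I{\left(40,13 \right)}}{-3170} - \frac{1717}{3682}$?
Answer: $- \frac{1304572}{2917985} \approx -0.44708$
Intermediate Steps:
$\frac{I{\left(40,13 \right)}}{-3170} - \frac{1717}{3682} = \frac{-21 - 40}{-3170} - \frac{1717}{3682} = \left(-21 - 40\right) \left(- \frac{1}{3170}\right) - \frac{1717}{3682} = \left(-61\right) \left(- \frac{1}{3170}\right) - \frac{1717}{3682} = \frac{61}{3170} - \frac{1717}{3682} = - \frac{1304572}{2917985}$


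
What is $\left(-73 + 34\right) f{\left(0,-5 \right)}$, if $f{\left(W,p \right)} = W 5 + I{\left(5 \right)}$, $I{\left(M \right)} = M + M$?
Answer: $-390$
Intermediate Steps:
$I{\left(M \right)} = 2 M$
$f{\left(W,p \right)} = 10 + 5 W$ ($f{\left(W,p \right)} = W 5 + 2 \cdot 5 = 5 W + 10 = 10 + 5 W$)
$\left(-73 + 34\right) f{\left(0,-5 \right)} = \left(-73 + 34\right) \left(10 + 5 \cdot 0\right) = - 39 \left(10 + 0\right) = \left(-39\right) 10 = -390$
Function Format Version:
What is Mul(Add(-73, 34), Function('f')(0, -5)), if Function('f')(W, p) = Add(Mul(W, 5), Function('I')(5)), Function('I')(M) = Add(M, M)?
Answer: -390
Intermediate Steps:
Function('I')(M) = Mul(2, M)
Function('f')(W, p) = Add(10, Mul(5, W)) (Function('f')(W, p) = Add(Mul(W, 5), Mul(2, 5)) = Add(Mul(5, W), 10) = Add(10, Mul(5, W)))
Mul(Add(-73, 34), Function('f')(0, -5)) = Mul(Add(-73, 34), Add(10, Mul(5, 0))) = Mul(-39, Add(10, 0)) = Mul(-39, 10) = -390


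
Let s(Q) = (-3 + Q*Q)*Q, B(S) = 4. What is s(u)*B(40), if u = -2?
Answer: -8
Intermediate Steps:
s(Q) = Q*(-3 + Q**2) (s(Q) = (-3 + Q**2)*Q = Q*(-3 + Q**2))
s(u)*B(40) = -2*(-3 + (-2)**2)*4 = -2*(-3 + 4)*4 = -2*1*4 = -2*4 = -8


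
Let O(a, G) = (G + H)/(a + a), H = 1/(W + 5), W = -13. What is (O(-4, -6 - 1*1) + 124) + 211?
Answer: 21497/64 ≈ 335.89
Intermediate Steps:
H = -1/8 (H = 1/(-13 + 5) = 1/(-8) = -1/8 ≈ -0.12500)
O(a, G) = (-1/8 + G)/(2*a) (O(a, G) = (G - 1/8)/(a + a) = (-1/8 + G)/((2*a)) = (-1/8 + G)*(1/(2*a)) = (-1/8 + G)/(2*a))
(O(-4, -6 - 1*1) + 124) + 211 = ((1/16)*(-1 + 8*(-6 - 1*1))/(-4) + 124) + 211 = ((1/16)*(-1/4)*(-1 + 8*(-6 - 1)) + 124) + 211 = ((1/16)*(-1/4)*(-1 + 8*(-7)) + 124) + 211 = ((1/16)*(-1/4)*(-1 - 56) + 124) + 211 = ((1/16)*(-1/4)*(-57) + 124) + 211 = (57/64 + 124) + 211 = 7993/64 + 211 = 21497/64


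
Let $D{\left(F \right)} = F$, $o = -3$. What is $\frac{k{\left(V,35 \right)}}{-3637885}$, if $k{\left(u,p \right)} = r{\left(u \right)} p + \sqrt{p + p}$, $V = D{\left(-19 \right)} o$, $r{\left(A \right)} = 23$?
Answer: $- \frac{161}{727577} - \frac{\sqrt{70}}{3637885} \approx -0.00022358$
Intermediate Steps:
$V = 57$ ($V = \left(-19\right) \left(-3\right) = 57$)
$k{\left(u,p \right)} = 23 p + \sqrt{2} \sqrt{p}$ ($k{\left(u,p \right)} = 23 p + \sqrt{p + p} = 23 p + \sqrt{2 p} = 23 p + \sqrt{2} \sqrt{p}$)
$\frac{k{\left(V,35 \right)}}{-3637885} = \frac{23 \cdot 35 + \sqrt{2} \sqrt{35}}{-3637885} = \left(805 + \sqrt{70}\right) \left(- \frac{1}{3637885}\right) = - \frac{161}{727577} - \frac{\sqrt{70}}{3637885}$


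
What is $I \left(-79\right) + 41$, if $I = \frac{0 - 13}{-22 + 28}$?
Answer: $\frac{1273}{6} \approx 212.17$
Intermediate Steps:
$I = - \frac{13}{6} \approx -2.1667$
$I \left(-79\right) + 41 = \left(- \frac{13}{6}\right) \left(-79\right) + 41 = \frac{1027}{6} + 41 = \frac{1273}{6}$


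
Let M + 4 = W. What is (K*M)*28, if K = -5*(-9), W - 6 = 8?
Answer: 12600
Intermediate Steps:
W = 14 (W = 6 + 8 = 14)
M = 10 (M = -4 + 14 = 10)
K = 45
(K*M)*28 = (45*10)*28 = 450*28 = 12600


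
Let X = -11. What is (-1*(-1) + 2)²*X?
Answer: -99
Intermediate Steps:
(-1*(-1) + 2)²*X = (-1*(-1) + 2)²*(-11) = (1 + 2)²*(-11) = 3²*(-11) = 9*(-11) = -99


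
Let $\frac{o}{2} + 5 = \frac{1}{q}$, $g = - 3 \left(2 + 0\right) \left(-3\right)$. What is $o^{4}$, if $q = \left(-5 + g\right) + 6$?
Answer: $\frac{1249198336}{130321} \approx 9585.5$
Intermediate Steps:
$g = 18$ ($g = \left(-3\right) 2 \left(-3\right) = \left(-6\right) \left(-3\right) = 18$)
$q = 19$ ($q = \left(-5 + 18\right) + 6 = 13 + 6 = 19$)
$o = - \frac{188}{19}$ ($o = -10 + \frac{2}{19} = - \frac{188}{19} \approx -9.8947$)
$o^{4} = \left(- \frac{188}{19}\right)^{4} = \frac{1249198336}{130321}$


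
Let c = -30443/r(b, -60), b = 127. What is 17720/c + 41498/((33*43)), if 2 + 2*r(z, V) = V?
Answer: 2042808694/43198617 ≈ 47.289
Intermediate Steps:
r(z, V) = -1 + V/2
c = 30443/31 (c = -30443/(-1 + (½)*(-60)) = -30443/(-1 - 30) = -30443/(-31) = -30443*(-1/31) = 30443/31 ≈ 982.03)
17720/c + 41498/((33*43)) = 17720/(30443/31) + 41498/((33*43)) = 17720*(31/30443) + 41498/1419 = 549320/30443 + 41498*(1/1419) = 549320/30443 + 41498/1419 = 2042808694/43198617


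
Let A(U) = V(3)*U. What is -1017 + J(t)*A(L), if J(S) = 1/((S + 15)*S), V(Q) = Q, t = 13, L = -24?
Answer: -92565/91 ≈ -1017.2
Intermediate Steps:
A(U) = 3*U
J(S) = 1/(S*(15 + S)) (J(S) = 1/((15 + S)*S) = 1/(S*(15 + S)))
-1017 + J(t)*A(L) = -1017 + (1/(13*(15 + 13)))*(3*(-24)) = -1017 + ((1/13)/28)*(-72) = -1017 + ((1/13)*(1/28))*(-72) = -1017 + (1/364)*(-72) = -1017 - 18/91 = -92565/91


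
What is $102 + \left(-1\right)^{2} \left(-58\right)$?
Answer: $44$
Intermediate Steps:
$102 + \left(-1\right)^{2} \left(-58\right) = 102 + 1 \left(-58\right) = 102 - 58 = 44$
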